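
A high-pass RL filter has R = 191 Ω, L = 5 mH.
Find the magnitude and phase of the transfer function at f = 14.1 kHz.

Step 1 — Angular frequency: ω = 2π·1.41e+04 = 8.859e+04 rad/s.
Step 2 — Transfer function: H(jω) = jωL/(R + jωL).
Step 3 — Numerator jωL = j·443; denominator R + jωL = 191 + j443.
Step 4 — H = 0.8432 + j0.3636.
Step 5 — Magnitude: |H| = 0.9183 (-0.7 dB); phase: φ = 23.3°.

|H| = 0.9183 (-0.7 dB), φ = 23.3°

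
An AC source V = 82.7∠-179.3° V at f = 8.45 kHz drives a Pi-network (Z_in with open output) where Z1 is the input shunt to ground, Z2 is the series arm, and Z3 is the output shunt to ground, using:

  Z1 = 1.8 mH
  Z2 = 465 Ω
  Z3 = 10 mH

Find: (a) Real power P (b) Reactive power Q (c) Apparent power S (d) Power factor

Step 1 — Angular frequency: ω = 2π·f = 2π·8450 = 5.309e+04 rad/s.
Step 2 — Component impedances:
  Z1: Z = jωL = j·5.309e+04·0.0018 = 0 + j95.57 Ω
  Z2: Z = R = 465 Ω
  Z3: Z = jωL = j·5.309e+04·0.01 = 0 + j530.9 Ω
Step 3 — With open output, the series arm Z2 and the output shunt Z3 appear in series to ground: Z2 + Z3 = 465 + j530.9 Ω.
Step 4 — Parallel with input shunt Z1: Z_in = Z1 || (Z2 + Z3) = 6.977 + j86.17 Ω = 86.45∠85.4° Ω.
Step 5 — Source phasor: V = 82.7∠-179.3° V = -82.69 - j1.01 V.
Step 6 — Current: I = V / Z = -0.08885 + j0.9525 A = 0.9566∠95.3° A.
Step 7 — Complex power: S = V·I* = 6.385 + j78.86 VA.
Step 8 — Real power: P = Re(S) = 6.385 W.
Step 9 — Reactive power: Q = Im(S) = 78.86 VAR.
Step 10 — Apparent power: |S| = 79.11 VA.
Step 11 — Power factor: PF = P/|S| = 0.0807 (lagging).

(a) P = 6.385 W  (b) Q = 78.86 VAR  (c) S = 79.11 VA  (d) PF = 0.0807 (lagging)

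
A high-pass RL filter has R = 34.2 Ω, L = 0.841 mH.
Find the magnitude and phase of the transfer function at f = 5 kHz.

Step 1 — Angular frequency: ω = 2π·5000 = 3.142e+04 rad/s.
Step 2 — Transfer function: H(jω) = jωL/(R + jωL).
Step 3 — Numerator jωL = j·26.42; denominator R + jωL = 34.2 + j26.42.
Step 4 — H = 0.3738 + j0.4838.
Step 5 — Magnitude: |H| = 0.6114 (-4.3 dB); phase: φ = 52.3°.

|H| = 0.6114 (-4.3 dB), φ = 52.3°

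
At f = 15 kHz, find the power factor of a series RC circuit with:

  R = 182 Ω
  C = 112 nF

Step 1 — Angular frequency: ω = 2π·f = 2π·1.5e+04 = 9.425e+04 rad/s.
Step 2 — Component impedances:
  R: Z = R = 182 Ω
  C: Z = 1/(jωC) = -j/(ω·C) = 0 - j94.74 Ω
Step 3 — Series combination: Z_total = R + C = 182 - j94.74 Ω = 205.2∠-27.5° Ω.
Step 4 — Power factor: PF = cos(φ) = Re(Z)/|Z| = 182/205.18 = 0.887.
Step 5 — Type: Im(Z) = -94.74 ⇒ leading (phase φ = -27.5°).

PF = 0.887 (leading, φ = -27.5°)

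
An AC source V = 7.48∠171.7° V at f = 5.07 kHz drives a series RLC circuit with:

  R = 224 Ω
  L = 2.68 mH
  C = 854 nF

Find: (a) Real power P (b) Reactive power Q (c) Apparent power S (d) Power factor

Step 1 — Angular frequency: ω = 2π·f = 2π·5070 = 3.186e+04 rad/s.
Step 2 — Component impedances:
  R: Z = R = 224 Ω
  L: Z = jωL = j·3.186e+04·0.00268 = 0 + j85.37 Ω
  C: Z = 1/(jωC) = -j/(ω·C) = 0 - j36.76 Ω
Step 3 — Series combination: Z_total = R + L + C = 224 + j48.62 Ω = 229.2∠12.2° Ω.
Step 4 — Source phasor: V = 7.48∠171.7° V = -7.402 + j1.08 V.
Step 5 — Current: I = V / Z = -0.03056 + j0.01145 A = 0.03263∠159.5° A.
Step 6 — Complex power: S = V·I* = 0.2385 + j0.05177 VA.
Step 7 — Real power: P = Re(S) = 0.2385 W.
Step 8 — Reactive power: Q = Im(S) = 0.05177 VAR.
Step 9 — Apparent power: |S| = 0.2441 VA.
Step 10 — Power factor: PF = P/|S| = 0.9772 (lagging).

(a) P = 0.2385 W  (b) Q = 0.05177 VAR  (c) S = 0.2441 VA  (d) PF = 0.9772 (lagging)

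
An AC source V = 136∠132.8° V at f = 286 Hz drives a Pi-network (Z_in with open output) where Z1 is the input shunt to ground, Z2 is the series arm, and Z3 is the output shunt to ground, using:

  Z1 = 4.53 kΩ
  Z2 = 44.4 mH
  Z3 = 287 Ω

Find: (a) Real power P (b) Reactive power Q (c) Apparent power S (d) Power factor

Step 1 — Angular frequency: ω = 2π·f = 2π·286 = 1797 rad/s.
Step 2 — Component impedances:
  Z1: Z = R = 4530 Ω
  Z2: Z = jωL = j·1797·0.0444 = 0 + j79.79 Ω
  Z3: Z = R = 287 Ω
Step 3 — With open output, the series arm Z2 and the output shunt Z3 appear in series to ground: Z2 + Z3 = 287 + j79.79 Ω.
Step 4 — Parallel with input shunt Z1: Z_in = Z1 || (Z2 + Z3) = 271.1 + j70.54 Ω = 280.1∠14.6° Ω.
Step 5 — Source phasor: V = 136∠132.8° V = -92.4 + j99.79 V.
Step 6 — Current: I = V / Z = -0.2295 + j0.4279 A = 0.4855∠118.2° A.
Step 7 — Complex power: S = V·I* = 63.91 + j16.63 VA.
Step 8 — Real power: P = Re(S) = 63.91 W.
Step 9 — Reactive power: Q = Im(S) = 16.63 VAR.
Step 10 — Apparent power: |S| = 66.03 VA.
Step 11 — Power factor: PF = P/|S| = 0.9678 (lagging).

(a) P = 63.91 W  (b) Q = 16.63 VAR  (c) S = 66.03 VA  (d) PF = 0.9678 (lagging)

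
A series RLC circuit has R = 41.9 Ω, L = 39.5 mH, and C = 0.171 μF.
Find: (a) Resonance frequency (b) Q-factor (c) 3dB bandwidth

Step 1 — Resonance: ω₀ = 1/√(LC) = 1/√(0.0395·1.71e-07) = 1.217e+04 rad/s.
Step 2 — f₀ = ω₀/(2π) = 1937 Hz.
Step 3 — Series Q: Q = ω₀L/R = 1.217e+04·0.0395/41.9 = 11.47.
Step 4 — Bandwidth: Δω = ω₀/Q = 1061 rad/s; BW = Δω/(2π) = 168.8 Hz.

(a) f₀ = 1937 Hz  (b) Q = 11.47  (c) BW = 168.8 Hz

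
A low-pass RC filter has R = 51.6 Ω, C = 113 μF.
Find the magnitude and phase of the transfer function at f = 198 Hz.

Step 1 — Angular frequency: ω = 2π·198 = 1244 rad/s.
Step 2 — Transfer function: H(jω) = 1/(1 + jωRC).
Step 3 — Denominator: 1 + jωRC = 1 + j·1244·51.6·0.000113 = 1 + j7.254.
Step 4 — H = 0.01865 - j0.1353.
Step 5 — Magnitude: |H| = 0.1366 (-17.3 dB); phase: φ = -82.2°.

|H| = 0.1366 (-17.3 dB), φ = -82.2°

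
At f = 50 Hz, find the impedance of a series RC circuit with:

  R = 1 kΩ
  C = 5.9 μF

Step 1 — Angular frequency: ω = 2π·f = 2π·50 = 314.2 rad/s.
Step 2 — Component impedances:
  R: Z = R = 1000 Ω
  C: Z = 1/(jωC) = -j/(ω·C) = 0 - j539.5 Ω
Step 3 — Series combination: Z_total = R + C = 1000 - j539.5 Ω = 1136∠-28.3° Ω.

Z = 1000 - j539.5 Ω = 1136∠-28.3° Ω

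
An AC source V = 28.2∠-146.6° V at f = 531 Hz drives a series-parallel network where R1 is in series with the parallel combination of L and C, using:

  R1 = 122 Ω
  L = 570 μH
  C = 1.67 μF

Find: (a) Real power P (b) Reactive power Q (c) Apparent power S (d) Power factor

Step 1 — Angular frequency: ω = 2π·f = 2π·531 = 3336 rad/s.
Step 2 — Component impedances:
  R1: Z = R = 122 Ω
  L: Z = jωL = j·3336·0.00057 = 0 + j1.902 Ω
  C: Z = 1/(jωC) = -j/(ω·C) = 0 - j179.5 Ω
Step 3 — Parallel branch: L || C = 1/(1/L + 1/C) = 0 + j1.922 Ω.
Step 4 — Series with R1: Z_total = R1 + (L || C) = 122 + j1.922 Ω = 122∠0.9° Ω.
Step 5 — Source phasor: V = 28.2∠-146.6° V = -23.54 - j15.52 V.
Step 6 — Current: I = V / Z = -0.1949 - j0.1242 A = 0.2311∠-147.5° A.
Step 7 — Complex power: S = V·I* = 6.517 + j0.1027 VA.
Step 8 — Real power: P = Re(S) = 6.517 W.
Step 9 — Reactive power: Q = Im(S) = 0.1027 VAR.
Step 10 — Apparent power: |S| = 6.518 VA.
Step 11 — Power factor: PF = P/|S| = 0.9999 (lagging).

(a) P = 6.517 W  (b) Q = 0.1027 VAR  (c) S = 6.518 VA  (d) PF = 0.9999 (lagging)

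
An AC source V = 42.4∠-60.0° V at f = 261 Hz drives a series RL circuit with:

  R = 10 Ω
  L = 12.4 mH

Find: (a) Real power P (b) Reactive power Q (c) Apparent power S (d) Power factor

Step 1 — Angular frequency: ω = 2π·f = 2π·261 = 1640 rad/s.
Step 2 — Component impedances:
  R: Z = R = 10 Ω
  L: Z = jωL = j·1640·0.0124 = 0 + j20.33 Ω
Step 3 — Series combination: Z_total = R + L = 10 + j20.33 Ω = 22.66∠63.8° Ω.
Step 4 — Source phasor: V = 42.4∠-60.0° V = 21.2 - j36.72 V.
Step 5 — Current: I = V / Z = -1.041 - j1.555 A = 1.871∠-123.8° A.
Step 6 — Complex power: S = V·I* = 35.01 + j71.19 VA.
Step 7 — Real power: P = Re(S) = 35.01 W.
Step 8 — Reactive power: Q = Im(S) = 71.19 VAR.
Step 9 — Apparent power: |S| = 79.33 VA.
Step 10 — Power factor: PF = P/|S| = 0.4413 (lagging).

(a) P = 35.01 W  (b) Q = 71.19 VAR  (c) S = 79.33 VA  (d) PF = 0.4413 (lagging)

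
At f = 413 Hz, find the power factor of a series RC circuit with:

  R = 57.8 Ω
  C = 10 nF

Step 1 — Angular frequency: ω = 2π·f = 2π·413 = 2595 rad/s.
Step 2 — Component impedances:
  R: Z = R = 57.8 Ω
  C: Z = 1/(jωC) = -j/(ω·C) = 0 - j3.854e+04 Ω
Step 3 — Series combination: Z_total = R + C = 57.8 - j3.854e+04 Ω = 3.854e+04∠-89.9° Ω.
Step 4 — Power factor: PF = cos(φ) = Re(Z)/|Z| = 57.8/3.854e+04 = 0.0015.
Step 5 — Type: Im(Z) = -3.854e+04 ⇒ leading (phase φ = -89.9°).

PF = 0.0015 (leading, φ = -89.9°)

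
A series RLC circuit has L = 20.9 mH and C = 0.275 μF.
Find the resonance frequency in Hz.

Step 1 — Resonance condition Im(Z)=0 gives ω₀ = 1/√(LC).
Step 2 — ω₀ = 1/√(0.0209·2.75e-07) = 1.319e+04 rad/s.
Step 3 — f₀ = ω₀/(2π) = 2099 Hz.

f₀ = 2099 Hz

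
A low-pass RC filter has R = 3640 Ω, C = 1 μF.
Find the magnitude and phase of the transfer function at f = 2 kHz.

Step 1 — Angular frequency: ω = 2π·2000 = 1.257e+04 rad/s.
Step 2 — Transfer function: H(jω) = 1/(1 + jωRC).
Step 3 — Denominator: 1 + jωRC = 1 + j·1.257e+04·3640·1e-06 = 1 + j45.74.
Step 4 — H = 0.0004777 - j0.02185.
Step 5 — Magnitude: |H| = 0.02186 (-33.2 dB); phase: φ = -88.7°.

|H| = 0.02186 (-33.2 dB), φ = -88.7°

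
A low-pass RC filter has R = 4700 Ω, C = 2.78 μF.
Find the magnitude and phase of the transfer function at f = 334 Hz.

Step 1 — Angular frequency: ω = 2π·334 = 2099 rad/s.
Step 2 — Transfer function: H(jω) = 1/(1 + jωRC).
Step 3 — Denominator: 1 + jωRC = 1 + j·2099·4700·2.78e-06 = 1 + j27.42.
Step 4 — H = 0.001328 - j0.03642.
Step 5 — Magnitude: |H| = 0.03645 (-28.8 dB); phase: φ = -87.9°.

|H| = 0.03645 (-28.8 dB), φ = -87.9°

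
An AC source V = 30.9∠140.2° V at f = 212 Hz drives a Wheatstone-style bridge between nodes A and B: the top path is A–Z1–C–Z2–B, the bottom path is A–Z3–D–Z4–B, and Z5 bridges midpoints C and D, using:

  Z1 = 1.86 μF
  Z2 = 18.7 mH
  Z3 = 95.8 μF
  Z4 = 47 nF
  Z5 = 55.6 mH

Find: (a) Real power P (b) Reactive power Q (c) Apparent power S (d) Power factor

Step 1 — Angular frequency: ω = 2π·f = 2π·212 = 1332 rad/s.
Step 2 — Component impedances:
  Z1: Z = 1/(jωC) = -j/(ω·C) = 0 - j403.6 Ω
  Z2: Z = jωL = j·1332·0.0187 = 0 + j24.91 Ω
  Z3: Z = 1/(jωC) = -j/(ω·C) = 0 - j7.836 Ω
  Z4: Z = 1/(jωC) = -j/(ω·C) = 0 - j1.597e+04 Ω
  Z5: Z = jωL = j·1332·0.0556 = 0 + j74.06 Ω
Step 3 — Bridge requires nodal analysis (the Z5 bridge couples midpoints C and D, so the two paths cannot be reduced to a simple series/parallel combination). Setting node B to ground and injecting 1 A at node A, the 3-node admittance system at A, C, D solves to V_A = Z_AB = 0 + j104.9 Ω = 104.9∠90.0° Ω.
Step 4 — Source phasor: V = 30.9∠140.2° V = -23.74 + j19.78 V.
Step 5 — Current: I = V / Z = 0.1885 + j0.2262 A = 0.2944∠50.2° A.
Step 6 — Complex power: S = V·I* = 0 + j9.098 VA.
Step 7 — Real power: P = Re(S) = 0 W.
Step 8 — Reactive power: Q = Im(S) = 9.098 VAR.
Step 9 — Apparent power: |S| = 9.098 VA.
Step 10 — Power factor: PF = P/|S| = 0 (lagging).

(a) P = 0 W  (b) Q = 9.098 VAR  (c) S = 9.098 VA  (d) PF = 0 (lagging)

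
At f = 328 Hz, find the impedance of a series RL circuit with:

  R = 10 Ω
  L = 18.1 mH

Step 1 — Angular frequency: ω = 2π·f = 2π·328 = 2061 rad/s.
Step 2 — Component impedances:
  R: Z = R = 10 Ω
  L: Z = jωL = j·2061·0.0181 = 0 + j37.3 Ω
Step 3 — Series combination: Z_total = R + L = 10 + j37.3 Ω = 38.62∠75.0° Ω.

Z = 10 + j37.3 Ω = 38.62∠75.0° Ω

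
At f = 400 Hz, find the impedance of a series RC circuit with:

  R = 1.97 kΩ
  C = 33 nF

Step 1 — Angular frequency: ω = 2π·f = 2π·400 = 2513 rad/s.
Step 2 — Component impedances:
  R: Z = R = 1970 Ω
  C: Z = 1/(jωC) = -j/(ω·C) = 0 - j1.206e+04 Ω
Step 3 — Series combination: Z_total = R + C = 1970 - j1.206e+04 Ω = 1.222e+04∠-80.7° Ω.

Z = 1970 - j1.206e+04 Ω = 1.222e+04∠-80.7° Ω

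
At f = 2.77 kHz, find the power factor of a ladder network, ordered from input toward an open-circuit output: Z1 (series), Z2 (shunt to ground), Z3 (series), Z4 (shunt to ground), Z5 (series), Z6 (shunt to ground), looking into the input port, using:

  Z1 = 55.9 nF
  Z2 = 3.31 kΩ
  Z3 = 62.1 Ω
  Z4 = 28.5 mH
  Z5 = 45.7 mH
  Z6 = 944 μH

Step 1 — Angular frequency: ω = 2π·f = 2π·2770 = 1.74e+04 rad/s.
Step 2 — Component impedances:
  Z1: Z = 1/(jωC) = -j/(ω·C) = 0 - j1028 Ω
  Z2: Z = R = 3310 Ω
  Z3: Z = R = 62.1 Ω
  Z4: Z = jωL = j·1.74e+04·0.0285 = 0 + j496 Ω
  Z5: Z = jωL = j·1.74e+04·0.0457 = 0 + j795.4 Ω
  Z6: Z = jωL = j·1.74e+04·0.000944 = 0 + j16.43 Ω
Step 3 — Ladder network (open output): work backward from the far end, alternating series and parallel combinations. Z_in = 87.82 - j733.6 Ω = 738.9∠-83.2° Ω.
Step 4 — Power factor: PF = cos(φ) = Re(Z)/|Z| = 87.82/738.9 = 0.1189.
Step 5 — Type: Im(Z) = -733.6 ⇒ leading (phase φ = -83.2°).

PF = 0.1189 (leading, φ = -83.2°)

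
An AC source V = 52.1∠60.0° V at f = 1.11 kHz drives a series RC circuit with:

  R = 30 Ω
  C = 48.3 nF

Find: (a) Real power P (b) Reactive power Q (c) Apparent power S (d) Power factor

Step 1 — Angular frequency: ω = 2π·f = 2π·1110 = 6974 rad/s.
Step 2 — Component impedances:
  R: Z = R = 30 Ω
  C: Z = 1/(jωC) = -j/(ω·C) = 0 - j2969 Ω
Step 3 — Series combination: Z_total = R + C = 30 - j2969 Ω = 2969∠-89.4° Ω.
Step 4 — Source phasor: V = 52.1∠60.0° V = 26.05 + j45.12 V.
Step 5 — Current: I = V / Z = -0.01511 + j0.008928 A = 0.01755∠149.4° A.
Step 6 — Complex power: S = V·I* = 0.00924 - j0.9143 VA.
Step 7 — Real power: P = Re(S) = 0.00924 W.
Step 8 — Reactive power: Q = Im(S) = -0.9143 VAR.
Step 9 — Apparent power: |S| = 0.9143 VA.
Step 10 — Power factor: PF = P/|S| = 0.01011 (leading).

(a) P = 0.00924 W  (b) Q = -0.9143 VAR  (c) S = 0.9143 VA  (d) PF = 0.01011 (leading)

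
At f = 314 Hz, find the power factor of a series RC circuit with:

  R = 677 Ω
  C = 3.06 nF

Step 1 — Angular frequency: ω = 2π·f = 2π·314 = 1973 rad/s.
Step 2 — Component impedances:
  R: Z = R = 677 Ω
  C: Z = 1/(jωC) = -j/(ω·C) = 0 - j1.656e+05 Ω
Step 3 — Series combination: Z_total = R + C = 677 - j1.656e+05 Ω = 1.656e+05∠-89.8° Ω.
Step 4 — Power factor: PF = cos(φ) = Re(Z)/|Z| = 677/1.6564e+05 = 0.004087.
Step 5 — Type: Im(Z) = -1.656e+05 ⇒ leading (phase φ = -89.8°).

PF = 0.004087 (leading, φ = -89.8°)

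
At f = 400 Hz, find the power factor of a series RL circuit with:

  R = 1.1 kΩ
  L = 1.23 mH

Step 1 — Angular frequency: ω = 2π·f = 2π·400 = 2513 rad/s.
Step 2 — Component impedances:
  R: Z = R = 1100 Ω
  L: Z = jωL = j·2513·0.00123 = 0 + j3.091 Ω
Step 3 — Series combination: Z_total = R + L = 1100 + j3.091 Ω = 1100∠0.2° Ω.
Step 4 — Power factor: PF = cos(φ) = Re(Z)/|Z| = 1100/1100 = 1.
Step 5 — Type: Im(Z) = 3.091 ⇒ lagging (phase φ = 0.2°).

PF = 1 (lagging, φ = 0.2°)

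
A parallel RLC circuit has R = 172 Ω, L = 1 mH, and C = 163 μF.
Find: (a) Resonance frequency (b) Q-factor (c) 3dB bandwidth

Step 1 — Resonance: ω₀ = 1/√(LC) = 1/√(0.001·0.000163) = 2477 rad/s.
Step 2 — f₀ = ω₀/(2π) = 394.2 Hz.
Step 3 — Parallel Q: Q = R/(ω₀L) = 172/(2477·0.001) = 69.44.
Step 4 — Bandwidth: Δω = ω₀/Q = 35.67 rad/s; BW = Δω/(2π) = 5.677 Hz.

(a) f₀ = 394.2 Hz  (b) Q = 69.44  (c) BW = 5.677 Hz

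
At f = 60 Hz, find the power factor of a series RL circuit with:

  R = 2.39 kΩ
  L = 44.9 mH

Step 1 — Angular frequency: ω = 2π·f = 2π·60 = 377 rad/s.
Step 2 — Component impedances:
  R: Z = R = 2390 Ω
  L: Z = jωL = j·377·0.0449 = 0 + j16.93 Ω
Step 3 — Series combination: Z_total = R + L = 2390 + j16.93 Ω = 2390∠0.4° Ω.
Step 4 — Power factor: PF = cos(φ) = Re(Z)/|Z| = 2390/2390 = 1.
Step 5 — Type: Im(Z) = 16.93 ⇒ lagging (phase φ = 0.4°).

PF = 1 (lagging, φ = 0.4°)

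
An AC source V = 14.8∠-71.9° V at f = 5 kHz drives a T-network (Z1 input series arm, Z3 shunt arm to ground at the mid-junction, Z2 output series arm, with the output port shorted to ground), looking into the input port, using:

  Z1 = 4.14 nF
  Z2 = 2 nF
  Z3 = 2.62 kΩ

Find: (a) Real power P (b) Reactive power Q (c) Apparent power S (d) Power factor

Step 1 — Angular frequency: ω = 2π·f = 2π·5000 = 3.142e+04 rad/s.
Step 2 — Component impedances:
  Z1: Z = 1/(jωC) = -j/(ω·C) = 0 - j7689 Ω
  Z2: Z = 1/(jωC) = -j/(ω·C) = 0 - j1.592e+04 Ω
  Z3: Z = R = 2620 Ω
Step 3 — With the output port shorted to ground, the output series arm Z2 runs from the junction to ground; the shunt arm Z3 also runs from the junction to ground. They appear in parallel: Z3 || Z2 = 2551 - j419.9 Ω.
Step 4 — Series with input arm Z1: Z_in = Z1 + (Z3 || Z2) = 2551 - j8109 Ω = 8500∠-72.5° Ω.
Step 5 — Source phasor: V = 14.8∠-71.9° V = 4.598 - j14.07 V.
Step 6 — Current: I = V / Z = 0.001741 + j1.936e-05 A = 0.001741∠0.6° A.
Step 7 — Complex power: S = V·I* = 0.007733 - j0.02458 VA.
Step 8 — Real power: P = Re(S) = 0.007733 W.
Step 9 — Reactive power: Q = Im(S) = -0.02458 VAR.
Step 10 — Apparent power: |S| = 0.02577 VA.
Step 11 — Power factor: PF = P/|S| = 0.3001 (leading).

(a) P = 0.007733 W  (b) Q = -0.02458 VAR  (c) S = 0.02577 VA  (d) PF = 0.3001 (leading)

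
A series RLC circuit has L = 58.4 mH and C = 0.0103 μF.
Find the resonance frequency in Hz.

Step 1 — Resonance condition Im(Z)=0 gives ω₀ = 1/√(LC).
Step 2 — ω₀ = 1/√(0.0584·1.03e-08) = 4.077e+04 rad/s.
Step 3 — f₀ = ω₀/(2π) = 6489 Hz.

f₀ = 6489 Hz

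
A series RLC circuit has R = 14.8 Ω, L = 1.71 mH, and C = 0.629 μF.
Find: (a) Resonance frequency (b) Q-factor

Step 1 — Resonance condition Im(Z)=0 gives ω₀ = 1/√(LC).
Step 2 — ω₀ = 1/√(0.00171·6.29e-07) = 3.049e+04 rad/s.
Step 3 — f₀ = ω₀/(2π) = 4853 Hz.
Step 4 — Series Q: Q = ω₀L/R = 3.049e+04·0.00171/14.8 = 3.523.

(a) f₀ = 4853 Hz  (b) Q = 3.523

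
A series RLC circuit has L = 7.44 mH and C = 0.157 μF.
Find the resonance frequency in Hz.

Step 1 — Resonance condition Im(Z)=0 gives ω₀ = 1/√(LC).
Step 2 — ω₀ = 1/√(0.00744·1.57e-07) = 2.926e+04 rad/s.
Step 3 — f₀ = ω₀/(2π) = 4657 Hz.

f₀ = 4657 Hz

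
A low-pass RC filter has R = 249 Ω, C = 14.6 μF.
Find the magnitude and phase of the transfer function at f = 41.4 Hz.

Step 1 — Angular frequency: ω = 2π·41.4 = 260.1 rad/s.
Step 2 — Transfer function: H(jω) = 1/(1 + jωRC).
Step 3 — Denominator: 1 + jωRC = 1 + j·260.1·249·1.46e-05 = 1 + j0.9457.
Step 4 — H = 0.5279 - j0.4992.
Step 5 — Magnitude: |H| = 0.7266 (-2.8 dB); phase: φ = -43.4°.

|H| = 0.7266 (-2.8 dB), φ = -43.4°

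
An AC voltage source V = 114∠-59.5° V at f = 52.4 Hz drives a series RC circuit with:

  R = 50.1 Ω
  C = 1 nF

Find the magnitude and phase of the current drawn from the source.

Step 1 — Angular frequency: ω = 2π·f = 2π·52.4 = 329.2 rad/s.
Step 2 — Component impedances:
  R: Z = R = 50.1 Ω
  C: Z = 1/(jωC) = -j/(ω·C) = 0 - j3.037e+06 Ω
Step 3 — Series combination: Z_total = R + C = 50.1 - j3.037e+06 Ω = 3.037e+06∠-90.0° Ω.
Step 4 — Source phasor: V = 114∠-59.5° V = 57.86 - j98.23 V.
Step 5 — Ohm's law: I = V / Z_total = (57.86 - j98.23) / (50.1 - j3.037e+06) = 3.234e-05 + j1.905e-05 A.
Step 6 — Convert to polar: |I| = 3.753e-05 A, ∠I = 30.5°.

I = 3.753e-05∠30.5° A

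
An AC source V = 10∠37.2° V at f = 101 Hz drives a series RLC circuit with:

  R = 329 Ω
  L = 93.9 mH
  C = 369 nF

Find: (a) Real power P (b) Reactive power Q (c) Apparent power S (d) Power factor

Step 1 — Angular frequency: ω = 2π·f = 2π·101 = 634.6 rad/s.
Step 2 — Component impedances:
  R: Z = R = 329 Ω
  L: Z = jωL = j·634.6·0.0939 = 0 + j59.59 Ω
  C: Z = 1/(jωC) = -j/(ω·C) = 0 - j4270 Ω
Step 3 — Series combination: Z_total = R + L + C = 329 - j4211 Ω = 4224∠-85.5° Ω.
Step 4 — Source phasor: V = 10∠37.2° V = 7.965 + j6.046 V.
Step 5 — Current: I = V / Z = -0.00128 + j0.001992 A = 0.002368∠122.7° A.
Step 6 — Complex power: S = V·I* = 0.001844 - j0.0236 VA.
Step 7 — Real power: P = Re(S) = 0.001844 W.
Step 8 — Reactive power: Q = Im(S) = -0.0236 VAR.
Step 9 — Apparent power: |S| = 0.02368 VA.
Step 10 — Power factor: PF = P/|S| = 0.07789 (leading).

(a) P = 0.001844 W  (b) Q = -0.0236 VAR  (c) S = 0.02368 VA  (d) PF = 0.07789 (leading)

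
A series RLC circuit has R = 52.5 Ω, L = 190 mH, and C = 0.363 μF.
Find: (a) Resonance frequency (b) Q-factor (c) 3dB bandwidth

Step 1 — Resonance condition Im(Z)=0 gives ω₀ = 1/√(LC).
Step 2 — ω₀ = 1/√(0.19·3.63e-07) = 3808 rad/s.
Step 3 — f₀ = ω₀/(2π) = 606 Hz.
Step 4 — Series Q: Q = ω₀L/R = 3808·0.19/52.5 = 13.78.
Step 5 — 3dB bandwidth: Δω = ω₀/Q = 276.3 rad/s; BW = Δω/(2π) = 43.98 Hz.

(a) f₀ = 606 Hz  (b) Q = 13.78  (c) BW = 43.98 Hz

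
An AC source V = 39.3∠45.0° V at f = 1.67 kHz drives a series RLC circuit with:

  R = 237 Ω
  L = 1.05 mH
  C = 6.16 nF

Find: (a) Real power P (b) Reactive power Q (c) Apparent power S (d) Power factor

Step 1 — Angular frequency: ω = 2π·f = 2π·1670 = 1.049e+04 rad/s.
Step 2 — Component impedances:
  R: Z = R = 237 Ω
  L: Z = jωL = j·1.049e+04·0.00105 = 0 + j11.02 Ω
  C: Z = 1/(jωC) = -j/(ω·C) = 0 - j1.547e+04 Ω
Step 3 — Series combination: Z_total = R + L + C = 237 - j1.546e+04 Ω = 1.546e+04∠-89.1° Ω.
Step 4 — Source phasor: V = 39.3∠45.0° V = 27.79 + j27.79 V.
Step 5 — Current: I = V / Z = -0.00177 + j0.001825 A = 0.002542∠134.1° A.
Step 6 — Complex power: S = V·I* = 0.001531 - j0.09988 VA.
Step 7 — Real power: P = Re(S) = 0.001531 W.
Step 8 — Reactive power: Q = Im(S) = -0.09988 VAR.
Step 9 — Apparent power: |S| = 0.09989 VA.
Step 10 — Power factor: PF = P/|S| = 0.01533 (leading).

(a) P = 0.001531 W  (b) Q = -0.09988 VAR  (c) S = 0.09989 VA  (d) PF = 0.01533 (leading)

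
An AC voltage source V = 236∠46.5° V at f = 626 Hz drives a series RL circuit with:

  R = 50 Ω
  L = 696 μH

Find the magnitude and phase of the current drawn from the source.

Step 1 — Angular frequency: ω = 2π·f = 2π·626 = 3933 rad/s.
Step 2 — Component impedances:
  R: Z = R = 50 Ω
  L: Z = jωL = j·3933·0.000696 = 0 + j2.738 Ω
Step 3 — Series combination: Z_total = R + L = 50 + j2.738 Ω = 50.07∠3.1° Ω.
Step 4 — Source phasor: V = 236∠46.5° V = 162.5 + j171.2 V.
Step 5 — Ohm's law: I = V / Z_total = (162.5 + j171.2) / (50 + j2.738) = 3.426 + j3.236 A.
Step 6 — Convert to polar: |I| = 4.713 A, ∠I = 43.4°.

I = 4.713∠43.4° A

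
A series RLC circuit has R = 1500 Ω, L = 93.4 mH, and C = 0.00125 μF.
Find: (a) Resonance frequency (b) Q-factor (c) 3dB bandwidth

Step 1 — Resonance condition Im(Z)=0 gives ω₀ = 1/√(LC).
Step 2 — ω₀ = 1/√(0.0934·1.25e-09) = 9.255e+04 rad/s.
Step 3 — f₀ = ω₀/(2π) = 1.473e+04 Hz.
Step 4 — Series Q: Q = ω₀L/R = 9.255e+04·0.0934/1500 = 5.763.
Step 5 — 3dB bandwidth: Δω = ω₀/Q = 1.606e+04 rad/s; BW = Δω/(2π) = 2556 Hz.

(a) f₀ = 1.473e+04 Hz  (b) Q = 5.763  (c) BW = 2556 Hz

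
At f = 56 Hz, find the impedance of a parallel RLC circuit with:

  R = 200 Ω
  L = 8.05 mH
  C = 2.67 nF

Step 1 — Angular frequency: ω = 2π·f = 2π·56 = 351.9 rad/s.
Step 2 — Component impedances:
  R: Z = R = 200 Ω
  L: Z = jωL = j·351.9·0.00805 = 0 + j2.832 Ω
  C: Z = 1/(jωC) = -j/(ω·C) = 0 - j1.064e+06 Ω
Step 3 — Parallel combination: 1/Z_total = 1/R + 1/L + 1/C; Z_total = 0.04011 + j2.832 Ω = 2.832∠89.2° Ω.

Z = 0.04011 + j2.832 Ω = 2.832∠89.2° Ω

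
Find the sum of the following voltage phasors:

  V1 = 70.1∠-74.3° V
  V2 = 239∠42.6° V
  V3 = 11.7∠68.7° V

Step 1 — Convert each phasor to rectangular form:
  V1 = 70.1·(cos(-74.3°) + j·sin(-74.3°)) = 18.97 - j67.48 V
  V2 = 239·(cos(42.6°) + j·sin(42.6°)) = 175.9 + j161.8 V
  V3 = 11.7·(cos(68.7°) + j·sin(68.7°)) = 4.25 + j10.9 V
Step 2 — Sum components: V_total = 199.1 + j105.2 V.
Step 3 — Convert to polar: |V_total| = 225.2 V, ∠V_total = 27.8°.

V_total = 225.2∠27.8° V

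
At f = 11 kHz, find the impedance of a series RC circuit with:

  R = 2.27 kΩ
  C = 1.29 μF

Step 1 — Angular frequency: ω = 2π·f = 2π·1.1e+04 = 6.912e+04 rad/s.
Step 2 — Component impedances:
  R: Z = R = 2270 Ω
  C: Z = 1/(jωC) = -j/(ω·C) = 0 - j11.22 Ω
Step 3 — Series combination: Z_total = R + C = 2270 - j11.22 Ω = 2270∠-0.3° Ω.

Z = 2270 - j11.22 Ω = 2270∠-0.3° Ω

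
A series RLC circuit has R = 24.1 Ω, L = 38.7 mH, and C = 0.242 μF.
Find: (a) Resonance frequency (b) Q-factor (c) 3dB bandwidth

Step 1 — Resonance: ω₀ = 1/√(LC) = 1/√(0.0387·2.42e-07) = 1.033e+04 rad/s.
Step 2 — f₀ = ω₀/(2π) = 1645 Hz.
Step 3 — Series Q: Q = ω₀L/R = 1.033e+04·0.0387/24.1 = 16.59.
Step 4 — Bandwidth: Δω = ω₀/Q = 622.7 rad/s; BW = Δω/(2π) = 99.11 Hz.

(a) f₀ = 1645 Hz  (b) Q = 16.59  (c) BW = 99.11 Hz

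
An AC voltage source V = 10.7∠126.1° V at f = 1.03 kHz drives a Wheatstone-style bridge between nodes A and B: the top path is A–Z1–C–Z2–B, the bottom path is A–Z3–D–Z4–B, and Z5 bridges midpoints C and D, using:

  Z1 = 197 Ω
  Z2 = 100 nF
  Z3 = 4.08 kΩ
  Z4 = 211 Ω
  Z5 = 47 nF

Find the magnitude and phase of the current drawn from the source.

Step 1 — Angular frequency: ω = 2π·f = 2π·1030 = 6472 rad/s.
Step 2 — Component impedances:
  Z1: Z = R = 197 Ω
  Z2: Z = 1/(jωC) = -j/(ω·C) = 0 - j1545 Ω
  Z3: Z = R = 4080 Ω
  Z4: Z = R = 211 Ω
  Z5: Z = 1/(jωC) = -j/(ω·C) = 0 - j3288 Ω
Step 3 — Bridge requires nodal analysis (the Z5 bridge couples midpoints C and D, so the two paths cannot be reduced to a simple series/parallel combination). Setting node B to ground and injecting 1 A at node A, the 3-node admittance system at A, C, D solves to V_A = Z_AB = 434.8 - j927.4 Ω = 1024∠-64.9° Ω.
Step 4 — Source phasor: V = 10.7∠126.1° V = -6.304 + j8.645 V.
Step 5 — Ohm's law: I = V / Z_total = (-6.304 + j8.645) / (434.8 - j927.4) = -0.01026 - j0.001989 A.
Step 6 — Convert to polar: |I| = 0.01045 A, ∠I = -169.0°.

I = 0.01045∠-169.0° A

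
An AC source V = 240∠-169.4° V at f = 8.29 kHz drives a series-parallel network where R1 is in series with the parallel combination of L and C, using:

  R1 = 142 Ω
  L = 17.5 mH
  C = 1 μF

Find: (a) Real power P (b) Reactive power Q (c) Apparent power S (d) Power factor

Step 1 — Angular frequency: ω = 2π·f = 2π·8290 = 5.209e+04 rad/s.
Step 2 — Component impedances:
  R1: Z = R = 142 Ω
  L: Z = jωL = j·5.209e+04·0.0175 = 0 + j911.5 Ω
  C: Z = 1/(jωC) = -j/(ω·C) = 0 - j19.2 Ω
Step 3 — Parallel branch: L || C = 1/(1/L + 1/C) = 0 - j19.61 Ω.
Step 4 — Series with R1: Z_total = R1 + (L || C) = 142 - j19.61 Ω = 143.3∠-7.9° Ω.
Step 5 — Source phasor: V = 240∠-169.4° V = -235.9 - j44.15 V.
Step 6 — Current: I = V / Z = -1.588 - j0.5302 A = 1.674∠-161.5° A.
Step 7 — Complex power: S = V·I* = 398 - j54.97 VA.
Step 8 — Real power: P = Re(S) = 398 W.
Step 9 — Reactive power: Q = Im(S) = -54.97 VAR.
Step 10 — Apparent power: |S| = 401.8 VA.
Step 11 — Power factor: PF = P/|S| = 0.9906 (leading).

(a) P = 398 W  (b) Q = -54.97 VAR  (c) S = 401.8 VA  (d) PF = 0.9906 (leading)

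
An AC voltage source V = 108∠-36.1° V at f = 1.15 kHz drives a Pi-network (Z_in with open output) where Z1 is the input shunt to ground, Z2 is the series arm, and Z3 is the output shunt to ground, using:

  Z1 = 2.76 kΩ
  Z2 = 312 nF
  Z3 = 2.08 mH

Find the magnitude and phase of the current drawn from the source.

Step 1 — Angular frequency: ω = 2π·f = 2π·1150 = 7226 rad/s.
Step 2 — Component impedances:
  Z1: Z = R = 2760 Ω
  Z2: Z = 1/(jωC) = -j/(ω·C) = 0 - j443.6 Ω
  Z3: Z = jωL = j·7226·0.00208 = 0 + j15.03 Ω
Step 3 — With open output, the series arm Z2 and the output shunt Z3 appear in series to ground: Z2 + Z3 = 0 - j428.5 Ω.
Step 4 — Parallel with input shunt Z1: Z_in = Z1 || (Z2 + Z3) = 64.97 - j418.5 Ω = 423.5∠-81.2° Ω.
Step 5 — Source phasor: V = 108∠-36.1° V = 87.26 - j63.63 V.
Step 6 — Ohm's law: I = V / Z_total = (87.26 - j63.63) / (64.97 - j418.5) = 0.1801 + j0.1806 A.
Step 7 — Convert to polar: |I| = 0.255 A, ∠I = 45.1°.

I = 0.255∠45.1° A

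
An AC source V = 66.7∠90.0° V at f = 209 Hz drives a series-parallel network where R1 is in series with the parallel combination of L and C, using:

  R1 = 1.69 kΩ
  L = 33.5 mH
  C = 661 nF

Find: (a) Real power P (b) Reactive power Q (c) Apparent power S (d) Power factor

Step 1 — Angular frequency: ω = 2π·f = 2π·209 = 1313 rad/s.
Step 2 — Component impedances:
  R1: Z = R = 1690 Ω
  L: Z = jωL = j·1313·0.0335 = 0 + j43.99 Ω
  C: Z = 1/(jωC) = -j/(ω·C) = 0 - j1152 Ω
Step 3 — Parallel branch: L || C = 1/(1/L + 1/C) = 0 + j45.74 Ω.
Step 4 — Series with R1: Z_total = R1 + (L || C) = 1690 + j45.74 Ω = 1691∠1.6° Ω.
Step 5 — Source phasor: V = 66.7∠90.0° V = 0 + j66.7 V.
Step 6 — Current: I = V / Z = 0.001067 + j0.03944 A = 0.03945∠88.4° A.
Step 7 — Complex power: S = V·I* = 2.631 + j0.07119 VA.
Step 8 — Real power: P = Re(S) = 2.631 W.
Step 9 — Reactive power: Q = Im(S) = 0.07119 VAR.
Step 10 — Apparent power: |S| = 2.632 VA.
Step 11 — Power factor: PF = P/|S| = 0.9996 (lagging).

(a) P = 2.631 W  (b) Q = 0.07119 VAR  (c) S = 2.632 VA  (d) PF = 0.9996 (lagging)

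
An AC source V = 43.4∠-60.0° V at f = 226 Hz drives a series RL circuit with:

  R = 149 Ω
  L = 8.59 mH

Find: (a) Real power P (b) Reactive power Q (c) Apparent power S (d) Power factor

Step 1 — Angular frequency: ω = 2π·f = 2π·226 = 1420 rad/s.
Step 2 — Component impedances:
  R: Z = R = 149 Ω
  L: Z = jωL = j·1420·0.00859 = 0 + j12.2 Ω
Step 3 — Series combination: Z_total = R + L = 149 + j12.2 Ω = 149.5∠4.7° Ω.
Step 4 — Source phasor: V = 43.4∠-60.0° V = 21.7 - j37.59 V.
Step 5 — Current: I = V / Z = 0.1242 - j0.2624 A = 0.2903∠-64.7° A.
Step 6 — Complex power: S = V·I* = 12.56 + j1.028 VA.
Step 7 — Real power: P = Re(S) = 12.56 W.
Step 8 — Reactive power: Q = Im(S) = 1.028 VAR.
Step 9 — Apparent power: |S| = 12.6 VA.
Step 10 — Power factor: PF = P/|S| = 0.9967 (lagging).

(a) P = 12.56 W  (b) Q = 1.028 VAR  (c) S = 12.6 VA  (d) PF = 0.9967 (lagging)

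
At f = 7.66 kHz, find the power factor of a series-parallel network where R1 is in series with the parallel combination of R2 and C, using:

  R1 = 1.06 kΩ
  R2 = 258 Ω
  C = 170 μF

Step 1 — Angular frequency: ω = 2π·f = 2π·7660 = 4.813e+04 rad/s.
Step 2 — Component impedances:
  R1: Z = R = 1060 Ω
  R2: Z = R = 258 Ω
  C: Z = 1/(jωC) = -j/(ω·C) = 0 - j0.1222 Ω
Step 3 — Parallel branch: R2 || C = 1/(1/R2 + 1/C) = 5.79e-05 - j0.1222 Ω.
Step 4 — Series with R1: Z_total = R1 + (R2 || C) = 1060 - j0.1222 Ω = 1060∠-0.0° Ω.
Step 5 — Power factor: PF = cos(φ) = Re(Z)/|Z| = 1060/1060 = 1.
Step 6 — Type: Im(Z) = -0.1222 ⇒ leading (phase φ = -0.0°).

PF = 1 (leading, φ = -0.0°)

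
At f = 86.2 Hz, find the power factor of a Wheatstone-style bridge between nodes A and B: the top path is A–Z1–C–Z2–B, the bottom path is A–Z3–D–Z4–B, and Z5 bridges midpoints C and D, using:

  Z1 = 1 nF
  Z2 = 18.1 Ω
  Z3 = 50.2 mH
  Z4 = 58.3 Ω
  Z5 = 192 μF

Step 1 — Angular frequency: ω = 2π·f = 2π·86.2 = 541.6 rad/s.
Step 2 — Component impedances:
  Z1: Z = 1/(jωC) = -j/(ω·C) = 0 - j1.846e+06 Ω
  Z2: Z = R = 18.1 Ω
  Z3: Z = jωL = j·541.6·0.0502 = 0 + j27.19 Ω
  Z4: Z = R = 58.3 Ω
  Z5: Z = 1/(jωC) = -j/(ω·C) = 0 - j9.616 Ω
Step 3 — Bridge requires nodal analysis (the Z5 bridge couples midpoints C and D, so the two paths cannot be reduced to a simple series/parallel combination). Setting node B to ground and injecting 1 A at node A, the 3-node admittance system at A, C, D solves to V_A = Z_AB = 14.51 + j21.68 Ω = 26.08∠56.2° Ω.
Step 4 — Power factor: PF = cos(φ) = Re(Z)/|Z| = 14.506/26.083 = 0.5561.
Step 5 — Type: Im(Z) = 21.68 ⇒ lagging (phase φ = 56.2°).

PF = 0.5561 (lagging, φ = 56.2°)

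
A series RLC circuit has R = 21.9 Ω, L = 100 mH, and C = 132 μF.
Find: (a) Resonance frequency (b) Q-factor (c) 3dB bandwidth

Step 1 — Resonance: ω₀ = 1/√(LC) = 1/√(0.1·0.000132) = 275.2 rad/s.
Step 2 — f₀ = ω₀/(2π) = 43.81 Hz.
Step 3 — Series Q: Q = ω₀L/R = 275.2·0.1/21.9 = 1.257.
Step 4 — Bandwidth: Δω = ω₀/Q = 219 rad/s; BW = Δω/(2π) = 34.85 Hz.

(a) f₀ = 43.81 Hz  (b) Q = 1.257  (c) BW = 34.85 Hz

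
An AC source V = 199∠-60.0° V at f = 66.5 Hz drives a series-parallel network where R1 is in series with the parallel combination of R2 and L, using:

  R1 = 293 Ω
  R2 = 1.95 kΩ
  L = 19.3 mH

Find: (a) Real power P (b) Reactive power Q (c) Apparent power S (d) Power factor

Step 1 — Angular frequency: ω = 2π·f = 2π·66.5 = 417.8 rad/s.
Step 2 — Component impedances:
  R1: Z = R = 293 Ω
  R2: Z = R = 1950 Ω
  L: Z = jωL = j·417.8·0.0193 = 0 + j8.064 Ω
Step 3 — Parallel branch: R2 || L = 1/(1/R2 + 1/L) = 0.03335 + j8.064 Ω.
Step 4 — Series with R1: Z_total = R1 + (R2 || L) = 293 + j8.064 Ω = 293.1∠1.6° Ω.
Step 5 — Source phasor: V = 199∠-60.0° V = 99.5 - j172.3 V.
Step 6 — Current: I = V / Z = 0.3231 - j0.597 A = 0.6788∠-61.6° A.
Step 7 — Complex power: S = V·I* = 135 + j3.716 VA.
Step 8 — Real power: P = Re(S) = 135 W.
Step 9 — Reactive power: Q = Im(S) = 3.716 VAR.
Step 10 — Apparent power: |S| = 135.1 VA.
Step 11 — Power factor: PF = P/|S| = 0.9996 (lagging).

(a) P = 135 W  (b) Q = 3.716 VAR  (c) S = 135.1 VA  (d) PF = 0.9996 (lagging)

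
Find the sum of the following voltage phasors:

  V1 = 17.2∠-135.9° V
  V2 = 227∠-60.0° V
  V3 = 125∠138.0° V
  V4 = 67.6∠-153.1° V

Step 1 — Convert each phasor to rectangular form:
  V1 = 17.2·(cos(-135.9°) + j·sin(-135.9°)) = -12.35 - j11.97 V
  V2 = 227·(cos(-60.0°) + j·sin(-60.0°)) = 113.5 - j196.6 V
  V3 = 125·(cos(138.0°) + j·sin(138.0°)) = -92.89 + j83.64 V
  V4 = 67.6·(cos(-153.1°) + j·sin(-153.1°)) = -60.29 - j30.58 V
Step 2 — Sum components: V_total = -52.03 - j155.5 V.
Step 3 — Convert to polar: |V_total| = 164 V, ∠V_total = -108.5°.

V_total = 164∠-108.5° V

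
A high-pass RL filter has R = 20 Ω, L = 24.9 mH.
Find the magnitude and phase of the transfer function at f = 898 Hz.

Step 1 — Angular frequency: ω = 2π·898 = 5642 rad/s.
Step 2 — Transfer function: H(jω) = jωL/(R + jωL).
Step 3 — Numerator jωL = j·140.5; denominator R + jωL = 20 + j140.5.
Step 4 — H = 0.9801 + j0.1395.
Step 5 — Magnitude: |H| = 0.99 (-0.1 dB); phase: φ = 8.1°.

|H| = 0.99 (-0.1 dB), φ = 8.1°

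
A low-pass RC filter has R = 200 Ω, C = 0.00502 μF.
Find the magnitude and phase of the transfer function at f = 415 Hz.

Step 1 — Angular frequency: ω = 2π·415 = 2608 rad/s.
Step 2 — Transfer function: H(jω) = 1/(1 + jωRC).
Step 3 — Denominator: 1 + jωRC = 1 + j·2608·200·5.02e-09 = 1 + j0.002618.
Step 4 — H = 1 - j0.002618.
Step 5 — Magnitude: |H| = 1 (-0.0 dB); phase: φ = -0.1°.

|H| = 1 (-0.0 dB), φ = -0.1°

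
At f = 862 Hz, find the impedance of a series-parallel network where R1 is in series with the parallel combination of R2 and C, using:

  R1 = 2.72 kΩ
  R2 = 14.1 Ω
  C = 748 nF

Step 1 — Angular frequency: ω = 2π·f = 2π·862 = 5416 rad/s.
Step 2 — Component impedances:
  R1: Z = R = 2720 Ω
  R2: Z = R = 14.1 Ω
  C: Z = 1/(jωC) = -j/(ω·C) = 0 - j246.8 Ω
Step 3 — Parallel branch: R2 || C = 1/(1/R2 + 1/C) = 14.05 - j0.8028 Ω.
Step 4 — Series with R1: Z_total = R1 + (R2 || C) = 2734 - j0.8028 Ω = 2734∠-0.0° Ω.

Z = 2734 - j0.8028 Ω = 2734∠-0.0° Ω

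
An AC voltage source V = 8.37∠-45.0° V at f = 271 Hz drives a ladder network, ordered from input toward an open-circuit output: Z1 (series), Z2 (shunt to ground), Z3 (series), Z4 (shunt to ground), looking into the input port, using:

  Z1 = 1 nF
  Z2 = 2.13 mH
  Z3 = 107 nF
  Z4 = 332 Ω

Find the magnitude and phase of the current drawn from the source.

Step 1 — Angular frequency: ω = 2π·f = 2π·271 = 1703 rad/s.
Step 2 — Component impedances:
  Z1: Z = 1/(jωC) = -j/(ω·C) = 0 - j5.873e+05 Ω
  Z2: Z = jωL = j·1703·0.00213 = 0 + j3.627 Ω
  Z3: Z = 1/(jωC) = -j/(ω·C) = 0 - j5489 Ω
  Z4: Z = R = 332 Ω
Step 3 — Ladder network (open output): work backward from the far end, alternating series and parallel combinations. Z_in = 0 - j5.873e+05 Ω = 5.873e+05∠-90.0° Ω.
Step 4 — Source phasor: V = 8.37∠-45.0° V = 5.918 - j5.918 V.
Step 5 — Ohm's law: I = V / Z_total = (5.918 - j5.918) / (0 - j5.873e+05) = 1.008e-05 + j1.008e-05 A.
Step 6 — Convert to polar: |I| = 1.425e-05 A, ∠I = 45.0°.

I = 1.425e-05∠45.0° A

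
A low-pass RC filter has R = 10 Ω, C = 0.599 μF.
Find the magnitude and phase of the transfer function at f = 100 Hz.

Step 1 — Angular frequency: ω = 2π·100 = 628.3 rad/s.
Step 2 — Transfer function: H(jω) = 1/(1 + jωRC).
Step 3 — Denominator: 1 + jωRC = 1 + j·628.3·10·5.99e-07 = 1 + j0.003764.
Step 4 — H = 1 - j0.003764.
Step 5 — Magnitude: |H| = 1 (-0.0 dB); phase: φ = -0.2°.

|H| = 1 (-0.0 dB), φ = -0.2°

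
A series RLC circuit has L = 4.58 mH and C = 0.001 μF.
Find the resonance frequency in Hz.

Step 1 — Resonance condition Im(Z)=0 gives ω₀ = 1/√(LC).
Step 2 — ω₀ = 1/√(0.00458·1e-09) = 4.673e+05 rad/s.
Step 3 — f₀ = ω₀/(2π) = 7.437e+04 Hz.

f₀ = 7.437e+04 Hz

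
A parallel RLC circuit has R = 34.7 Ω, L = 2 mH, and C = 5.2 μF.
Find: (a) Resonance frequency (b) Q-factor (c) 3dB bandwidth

Step 1 — Resonance: ω₀ = 1/√(LC) = 1/√(0.002·5.2e-06) = 9806 rad/s.
Step 2 — f₀ = ω₀/(2π) = 1561 Hz.
Step 3 — Parallel Q: Q = R/(ω₀L) = 34.7/(9806·0.002) = 1.769.
Step 4 — Bandwidth: Δω = ω₀/Q = 5542 rad/s; BW = Δω/(2π) = 882 Hz.

(a) f₀ = 1561 Hz  (b) Q = 1.769  (c) BW = 882 Hz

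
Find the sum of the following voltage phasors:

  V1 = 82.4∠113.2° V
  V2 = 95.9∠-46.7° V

Step 1 — Convert each phasor to rectangular form:
  V1 = 82.4·(cos(113.2°) + j·sin(113.2°)) = -32.46 + j75.74 V
  V2 = 95.9·(cos(-46.7°) + j·sin(-46.7°)) = 65.77 - j69.79 V
Step 2 — Sum components: V_total = 33.31 + j5.943 V.
Step 3 — Convert to polar: |V_total| = 33.84 V, ∠V_total = 10.1°.

V_total = 33.84∠10.1° V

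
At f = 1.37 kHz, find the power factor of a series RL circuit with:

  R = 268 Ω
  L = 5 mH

Step 1 — Angular frequency: ω = 2π·f = 2π·1370 = 8608 rad/s.
Step 2 — Component impedances:
  R: Z = R = 268 Ω
  L: Z = jωL = j·8608·0.005 = 0 + j43.04 Ω
Step 3 — Series combination: Z_total = R + L = 268 + j43.04 Ω = 271.4∠9.1° Ω.
Step 4 — Power factor: PF = cos(φ) = Re(Z)/|Z| = 268/271.434 = 0.9873.
Step 5 — Type: Im(Z) = 43.04 ⇒ lagging (phase φ = 9.1°).

PF = 0.9873 (lagging, φ = 9.1°)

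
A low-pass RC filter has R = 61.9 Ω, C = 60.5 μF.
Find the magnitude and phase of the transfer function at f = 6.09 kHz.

Step 1 — Angular frequency: ω = 2π·6090 = 3.826e+04 rad/s.
Step 2 — Transfer function: H(jω) = 1/(1 + jωRC).
Step 3 — Denominator: 1 + jωRC = 1 + j·3.826e+04·61.9·6.05e-05 = 1 + j143.3.
Step 4 — H = 4.87e-05 - j0.006978.
Step 5 — Magnitude: |H| = 0.006978 (-43.1 dB); phase: φ = -89.6°.

|H| = 0.006978 (-43.1 dB), φ = -89.6°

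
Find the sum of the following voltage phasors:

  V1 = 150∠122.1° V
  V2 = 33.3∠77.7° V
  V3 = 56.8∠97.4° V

Step 1 — Convert each phasor to rectangular form:
  V1 = 150·(cos(122.1°) + j·sin(122.1°)) = -79.71 + j127.1 V
  V2 = 33.3·(cos(77.7°) + j·sin(77.7°)) = 7.094 + j32.54 V
  V3 = 56.8·(cos(97.4°) + j·sin(97.4°)) = -7.316 + j56.33 V
Step 2 — Sum components: V_total = -79.93 + j215.9 V.
Step 3 — Convert to polar: |V_total| = 230.3 V, ∠V_total = 110.3°.

V_total = 230.3∠110.3° V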